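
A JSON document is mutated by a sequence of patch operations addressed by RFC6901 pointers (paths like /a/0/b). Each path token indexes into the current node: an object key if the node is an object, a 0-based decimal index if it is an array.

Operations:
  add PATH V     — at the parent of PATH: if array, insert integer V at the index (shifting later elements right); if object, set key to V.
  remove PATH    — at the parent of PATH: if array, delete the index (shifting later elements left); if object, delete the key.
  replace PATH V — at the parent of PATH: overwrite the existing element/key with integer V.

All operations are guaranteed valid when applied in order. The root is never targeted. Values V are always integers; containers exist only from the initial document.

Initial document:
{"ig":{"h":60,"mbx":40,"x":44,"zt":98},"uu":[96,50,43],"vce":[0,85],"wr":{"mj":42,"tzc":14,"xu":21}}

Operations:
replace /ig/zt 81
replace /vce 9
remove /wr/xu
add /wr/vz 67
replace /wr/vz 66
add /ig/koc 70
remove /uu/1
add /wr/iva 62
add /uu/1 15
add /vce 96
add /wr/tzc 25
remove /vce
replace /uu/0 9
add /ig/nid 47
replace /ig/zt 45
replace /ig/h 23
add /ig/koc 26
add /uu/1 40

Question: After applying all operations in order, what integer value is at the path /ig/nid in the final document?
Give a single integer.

After op 1 (replace /ig/zt 81): {"ig":{"h":60,"mbx":40,"x":44,"zt":81},"uu":[96,50,43],"vce":[0,85],"wr":{"mj":42,"tzc":14,"xu":21}}
After op 2 (replace /vce 9): {"ig":{"h":60,"mbx":40,"x":44,"zt":81},"uu":[96,50,43],"vce":9,"wr":{"mj":42,"tzc":14,"xu":21}}
After op 3 (remove /wr/xu): {"ig":{"h":60,"mbx":40,"x":44,"zt":81},"uu":[96,50,43],"vce":9,"wr":{"mj":42,"tzc":14}}
After op 4 (add /wr/vz 67): {"ig":{"h":60,"mbx":40,"x":44,"zt":81},"uu":[96,50,43],"vce":9,"wr":{"mj":42,"tzc":14,"vz":67}}
After op 5 (replace /wr/vz 66): {"ig":{"h":60,"mbx":40,"x":44,"zt":81},"uu":[96,50,43],"vce":9,"wr":{"mj":42,"tzc":14,"vz":66}}
After op 6 (add /ig/koc 70): {"ig":{"h":60,"koc":70,"mbx":40,"x":44,"zt":81},"uu":[96,50,43],"vce":9,"wr":{"mj":42,"tzc":14,"vz":66}}
After op 7 (remove /uu/1): {"ig":{"h":60,"koc":70,"mbx":40,"x":44,"zt":81},"uu":[96,43],"vce":9,"wr":{"mj":42,"tzc":14,"vz":66}}
After op 8 (add /wr/iva 62): {"ig":{"h":60,"koc":70,"mbx":40,"x":44,"zt":81},"uu":[96,43],"vce":9,"wr":{"iva":62,"mj":42,"tzc":14,"vz":66}}
After op 9 (add /uu/1 15): {"ig":{"h":60,"koc":70,"mbx":40,"x":44,"zt":81},"uu":[96,15,43],"vce":9,"wr":{"iva":62,"mj":42,"tzc":14,"vz":66}}
After op 10 (add /vce 96): {"ig":{"h":60,"koc":70,"mbx":40,"x":44,"zt":81},"uu":[96,15,43],"vce":96,"wr":{"iva":62,"mj":42,"tzc":14,"vz":66}}
After op 11 (add /wr/tzc 25): {"ig":{"h":60,"koc":70,"mbx":40,"x":44,"zt":81},"uu":[96,15,43],"vce":96,"wr":{"iva":62,"mj":42,"tzc":25,"vz":66}}
After op 12 (remove /vce): {"ig":{"h":60,"koc":70,"mbx":40,"x":44,"zt":81},"uu":[96,15,43],"wr":{"iva":62,"mj":42,"tzc":25,"vz":66}}
After op 13 (replace /uu/0 9): {"ig":{"h":60,"koc":70,"mbx":40,"x":44,"zt":81},"uu":[9,15,43],"wr":{"iva":62,"mj":42,"tzc":25,"vz":66}}
After op 14 (add /ig/nid 47): {"ig":{"h":60,"koc":70,"mbx":40,"nid":47,"x":44,"zt":81},"uu":[9,15,43],"wr":{"iva":62,"mj":42,"tzc":25,"vz":66}}
After op 15 (replace /ig/zt 45): {"ig":{"h":60,"koc":70,"mbx":40,"nid":47,"x":44,"zt":45},"uu":[9,15,43],"wr":{"iva":62,"mj":42,"tzc":25,"vz":66}}
After op 16 (replace /ig/h 23): {"ig":{"h":23,"koc":70,"mbx":40,"nid":47,"x":44,"zt":45},"uu":[9,15,43],"wr":{"iva":62,"mj":42,"tzc":25,"vz":66}}
After op 17 (add /ig/koc 26): {"ig":{"h":23,"koc":26,"mbx":40,"nid":47,"x":44,"zt":45},"uu":[9,15,43],"wr":{"iva":62,"mj":42,"tzc":25,"vz":66}}
After op 18 (add /uu/1 40): {"ig":{"h":23,"koc":26,"mbx":40,"nid":47,"x":44,"zt":45},"uu":[9,40,15,43],"wr":{"iva":62,"mj":42,"tzc":25,"vz":66}}
Value at /ig/nid: 47

Answer: 47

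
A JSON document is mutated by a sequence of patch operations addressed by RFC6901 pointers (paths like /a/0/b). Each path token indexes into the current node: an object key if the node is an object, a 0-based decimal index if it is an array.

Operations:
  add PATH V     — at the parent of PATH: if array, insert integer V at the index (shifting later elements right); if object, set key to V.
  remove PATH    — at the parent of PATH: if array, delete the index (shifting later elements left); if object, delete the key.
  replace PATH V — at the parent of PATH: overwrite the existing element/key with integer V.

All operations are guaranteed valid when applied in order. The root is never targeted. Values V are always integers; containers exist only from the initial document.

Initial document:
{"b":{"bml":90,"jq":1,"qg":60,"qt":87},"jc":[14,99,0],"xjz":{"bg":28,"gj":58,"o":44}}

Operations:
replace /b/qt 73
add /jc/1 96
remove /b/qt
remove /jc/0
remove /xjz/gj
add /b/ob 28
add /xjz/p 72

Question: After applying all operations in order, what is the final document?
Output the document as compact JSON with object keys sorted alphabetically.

After op 1 (replace /b/qt 73): {"b":{"bml":90,"jq":1,"qg":60,"qt":73},"jc":[14,99,0],"xjz":{"bg":28,"gj":58,"o":44}}
After op 2 (add /jc/1 96): {"b":{"bml":90,"jq":1,"qg":60,"qt":73},"jc":[14,96,99,0],"xjz":{"bg":28,"gj":58,"o":44}}
After op 3 (remove /b/qt): {"b":{"bml":90,"jq":1,"qg":60},"jc":[14,96,99,0],"xjz":{"bg":28,"gj":58,"o":44}}
After op 4 (remove /jc/0): {"b":{"bml":90,"jq":1,"qg":60},"jc":[96,99,0],"xjz":{"bg":28,"gj":58,"o":44}}
After op 5 (remove /xjz/gj): {"b":{"bml":90,"jq":1,"qg":60},"jc":[96,99,0],"xjz":{"bg":28,"o":44}}
After op 6 (add /b/ob 28): {"b":{"bml":90,"jq":1,"ob":28,"qg":60},"jc":[96,99,0],"xjz":{"bg":28,"o":44}}
After op 7 (add /xjz/p 72): {"b":{"bml":90,"jq":1,"ob":28,"qg":60},"jc":[96,99,0],"xjz":{"bg":28,"o":44,"p":72}}

Answer: {"b":{"bml":90,"jq":1,"ob":28,"qg":60},"jc":[96,99,0],"xjz":{"bg":28,"o":44,"p":72}}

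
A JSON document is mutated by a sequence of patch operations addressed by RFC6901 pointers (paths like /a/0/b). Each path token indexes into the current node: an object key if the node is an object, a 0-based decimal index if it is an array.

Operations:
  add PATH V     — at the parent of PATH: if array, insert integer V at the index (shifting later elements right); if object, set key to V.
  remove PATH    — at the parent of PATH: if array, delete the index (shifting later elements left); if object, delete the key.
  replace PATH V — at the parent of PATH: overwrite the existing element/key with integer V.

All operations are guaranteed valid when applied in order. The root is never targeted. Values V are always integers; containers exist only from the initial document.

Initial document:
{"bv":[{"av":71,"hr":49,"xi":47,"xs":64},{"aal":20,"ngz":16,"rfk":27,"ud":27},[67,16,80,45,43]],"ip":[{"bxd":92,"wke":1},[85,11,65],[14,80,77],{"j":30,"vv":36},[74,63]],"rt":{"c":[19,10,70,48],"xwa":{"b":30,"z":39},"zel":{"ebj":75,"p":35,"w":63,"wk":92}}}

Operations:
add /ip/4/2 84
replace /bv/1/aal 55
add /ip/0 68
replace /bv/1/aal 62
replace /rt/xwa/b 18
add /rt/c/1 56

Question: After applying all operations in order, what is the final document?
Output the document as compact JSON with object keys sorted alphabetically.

After op 1 (add /ip/4/2 84): {"bv":[{"av":71,"hr":49,"xi":47,"xs":64},{"aal":20,"ngz":16,"rfk":27,"ud":27},[67,16,80,45,43]],"ip":[{"bxd":92,"wke":1},[85,11,65],[14,80,77],{"j":30,"vv":36},[74,63,84]],"rt":{"c":[19,10,70,48],"xwa":{"b":30,"z":39},"zel":{"ebj":75,"p":35,"w":63,"wk":92}}}
After op 2 (replace /bv/1/aal 55): {"bv":[{"av":71,"hr":49,"xi":47,"xs":64},{"aal":55,"ngz":16,"rfk":27,"ud":27},[67,16,80,45,43]],"ip":[{"bxd":92,"wke":1},[85,11,65],[14,80,77],{"j":30,"vv":36},[74,63,84]],"rt":{"c":[19,10,70,48],"xwa":{"b":30,"z":39},"zel":{"ebj":75,"p":35,"w":63,"wk":92}}}
After op 3 (add /ip/0 68): {"bv":[{"av":71,"hr":49,"xi":47,"xs":64},{"aal":55,"ngz":16,"rfk":27,"ud":27},[67,16,80,45,43]],"ip":[68,{"bxd":92,"wke":1},[85,11,65],[14,80,77],{"j":30,"vv":36},[74,63,84]],"rt":{"c":[19,10,70,48],"xwa":{"b":30,"z":39},"zel":{"ebj":75,"p":35,"w":63,"wk":92}}}
After op 4 (replace /bv/1/aal 62): {"bv":[{"av":71,"hr":49,"xi":47,"xs":64},{"aal":62,"ngz":16,"rfk":27,"ud":27},[67,16,80,45,43]],"ip":[68,{"bxd":92,"wke":1},[85,11,65],[14,80,77],{"j":30,"vv":36},[74,63,84]],"rt":{"c":[19,10,70,48],"xwa":{"b":30,"z":39},"zel":{"ebj":75,"p":35,"w":63,"wk":92}}}
After op 5 (replace /rt/xwa/b 18): {"bv":[{"av":71,"hr":49,"xi":47,"xs":64},{"aal":62,"ngz":16,"rfk":27,"ud":27},[67,16,80,45,43]],"ip":[68,{"bxd":92,"wke":1},[85,11,65],[14,80,77],{"j":30,"vv":36},[74,63,84]],"rt":{"c":[19,10,70,48],"xwa":{"b":18,"z":39},"zel":{"ebj":75,"p":35,"w":63,"wk":92}}}
After op 6 (add /rt/c/1 56): {"bv":[{"av":71,"hr":49,"xi":47,"xs":64},{"aal":62,"ngz":16,"rfk":27,"ud":27},[67,16,80,45,43]],"ip":[68,{"bxd":92,"wke":1},[85,11,65],[14,80,77],{"j":30,"vv":36},[74,63,84]],"rt":{"c":[19,56,10,70,48],"xwa":{"b":18,"z":39},"zel":{"ebj":75,"p":35,"w":63,"wk":92}}}

Answer: {"bv":[{"av":71,"hr":49,"xi":47,"xs":64},{"aal":62,"ngz":16,"rfk":27,"ud":27},[67,16,80,45,43]],"ip":[68,{"bxd":92,"wke":1},[85,11,65],[14,80,77],{"j":30,"vv":36},[74,63,84]],"rt":{"c":[19,56,10,70,48],"xwa":{"b":18,"z":39},"zel":{"ebj":75,"p":35,"w":63,"wk":92}}}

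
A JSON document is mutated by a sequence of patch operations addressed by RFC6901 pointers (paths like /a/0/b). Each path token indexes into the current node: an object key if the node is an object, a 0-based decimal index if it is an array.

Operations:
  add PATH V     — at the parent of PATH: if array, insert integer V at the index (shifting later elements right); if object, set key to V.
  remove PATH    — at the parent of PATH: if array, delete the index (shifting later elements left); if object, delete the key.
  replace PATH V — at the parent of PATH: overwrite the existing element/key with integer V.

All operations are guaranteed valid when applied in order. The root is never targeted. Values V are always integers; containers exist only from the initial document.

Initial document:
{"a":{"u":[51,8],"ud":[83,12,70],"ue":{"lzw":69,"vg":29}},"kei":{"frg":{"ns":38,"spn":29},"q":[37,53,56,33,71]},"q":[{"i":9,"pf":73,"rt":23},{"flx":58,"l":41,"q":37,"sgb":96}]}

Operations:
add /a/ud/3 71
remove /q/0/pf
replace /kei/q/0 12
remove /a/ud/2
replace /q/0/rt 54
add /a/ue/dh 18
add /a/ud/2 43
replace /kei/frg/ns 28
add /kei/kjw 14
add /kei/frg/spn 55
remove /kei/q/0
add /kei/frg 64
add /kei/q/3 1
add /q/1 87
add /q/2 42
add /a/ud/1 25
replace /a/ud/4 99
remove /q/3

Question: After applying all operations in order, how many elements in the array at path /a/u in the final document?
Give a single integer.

After op 1 (add /a/ud/3 71): {"a":{"u":[51,8],"ud":[83,12,70,71],"ue":{"lzw":69,"vg":29}},"kei":{"frg":{"ns":38,"spn":29},"q":[37,53,56,33,71]},"q":[{"i":9,"pf":73,"rt":23},{"flx":58,"l":41,"q":37,"sgb":96}]}
After op 2 (remove /q/0/pf): {"a":{"u":[51,8],"ud":[83,12,70,71],"ue":{"lzw":69,"vg":29}},"kei":{"frg":{"ns":38,"spn":29},"q":[37,53,56,33,71]},"q":[{"i":9,"rt":23},{"flx":58,"l":41,"q":37,"sgb":96}]}
After op 3 (replace /kei/q/0 12): {"a":{"u":[51,8],"ud":[83,12,70,71],"ue":{"lzw":69,"vg":29}},"kei":{"frg":{"ns":38,"spn":29},"q":[12,53,56,33,71]},"q":[{"i":9,"rt":23},{"flx":58,"l":41,"q":37,"sgb":96}]}
After op 4 (remove /a/ud/2): {"a":{"u":[51,8],"ud":[83,12,71],"ue":{"lzw":69,"vg":29}},"kei":{"frg":{"ns":38,"spn":29},"q":[12,53,56,33,71]},"q":[{"i":9,"rt":23},{"flx":58,"l":41,"q":37,"sgb":96}]}
After op 5 (replace /q/0/rt 54): {"a":{"u":[51,8],"ud":[83,12,71],"ue":{"lzw":69,"vg":29}},"kei":{"frg":{"ns":38,"spn":29},"q":[12,53,56,33,71]},"q":[{"i":9,"rt":54},{"flx":58,"l":41,"q":37,"sgb":96}]}
After op 6 (add /a/ue/dh 18): {"a":{"u":[51,8],"ud":[83,12,71],"ue":{"dh":18,"lzw":69,"vg":29}},"kei":{"frg":{"ns":38,"spn":29},"q":[12,53,56,33,71]},"q":[{"i":9,"rt":54},{"flx":58,"l":41,"q":37,"sgb":96}]}
After op 7 (add /a/ud/2 43): {"a":{"u":[51,8],"ud":[83,12,43,71],"ue":{"dh":18,"lzw":69,"vg":29}},"kei":{"frg":{"ns":38,"spn":29},"q":[12,53,56,33,71]},"q":[{"i":9,"rt":54},{"flx":58,"l":41,"q":37,"sgb":96}]}
After op 8 (replace /kei/frg/ns 28): {"a":{"u":[51,8],"ud":[83,12,43,71],"ue":{"dh":18,"lzw":69,"vg":29}},"kei":{"frg":{"ns":28,"spn":29},"q":[12,53,56,33,71]},"q":[{"i":9,"rt":54},{"flx":58,"l":41,"q":37,"sgb":96}]}
After op 9 (add /kei/kjw 14): {"a":{"u":[51,8],"ud":[83,12,43,71],"ue":{"dh":18,"lzw":69,"vg":29}},"kei":{"frg":{"ns":28,"spn":29},"kjw":14,"q":[12,53,56,33,71]},"q":[{"i":9,"rt":54},{"flx":58,"l":41,"q":37,"sgb":96}]}
After op 10 (add /kei/frg/spn 55): {"a":{"u":[51,8],"ud":[83,12,43,71],"ue":{"dh":18,"lzw":69,"vg":29}},"kei":{"frg":{"ns":28,"spn":55},"kjw":14,"q":[12,53,56,33,71]},"q":[{"i":9,"rt":54},{"flx":58,"l":41,"q":37,"sgb":96}]}
After op 11 (remove /kei/q/0): {"a":{"u":[51,8],"ud":[83,12,43,71],"ue":{"dh":18,"lzw":69,"vg":29}},"kei":{"frg":{"ns":28,"spn":55},"kjw":14,"q":[53,56,33,71]},"q":[{"i":9,"rt":54},{"flx":58,"l":41,"q":37,"sgb":96}]}
After op 12 (add /kei/frg 64): {"a":{"u":[51,8],"ud":[83,12,43,71],"ue":{"dh":18,"lzw":69,"vg":29}},"kei":{"frg":64,"kjw":14,"q":[53,56,33,71]},"q":[{"i":9,"rt":54},{"flx":58,"l":41,"q":37,"sgb":96}]}
After op 13 (add /kei/q/3 1): {"a":{"u":[51,8],"ud":[83,12,43,71],"ue":{"dh":18,"lzw":69,"vg":29}},"kei":{"frg":64,"kjw":14,"q":[53,56,33,1,71]},"q":[{"i":9,"rt":54},{"flx":58,"l":41,"q":37,"sgb":96}]}
After op 14 (add /q/1 87): {"a":{"u":[51,8],"ud":[83,12,43,71],"ue":{"dh":18,"lzw":69,"vg":29}},"kei":{"frg":64,"kjw":14,"q":[53,56,33,1,71]},"q":[{"i":9,"rt":54},87,{"flx":58,"l":41,"q":37,"sgb":96}]}
After op 15 (add /q/2 42): {"a":{"u":[51,8],"ud":[83,12,43,71],"ue":{"dh":18,"lzw":69,"vg":29}},"kei":{"frg":64,"kjw":14,"q":[53,56,33,1,71]},"q":[{"i":9,"rt":54},87,42,{"flx":58,"l":41,"q":37,"sgb":96}]}
After op 16 (add /a/ud/1 25): {"a":{"u":[51,8],"ud":[83,25,12,43,71],"ue":{"dh":18,"lzw":69,"vg":29}},"kei":{"frg":64,"kjw":14,"q":[53,56,33,1,71]},"q":[{"i":9,"rt":54},87,42,{"flx":58,"l":41,"q":37,"sgb":96}]}
After op 17 (replace /a/ud/4 99): {"a":{"u":[51,8],"ud":[83,25,12,43,99],"ue":{"dh":18,"lzw":69,"vg":29}},"kei":{"frg":64,"kjw":14,"q":[53,56,33,1,71]},"q":[{"i":9,"rt":54},87,42,{"flx":58,"l":41,"q":37,"sgb":96}]}
After op 18 (remove /q/3): {"a":{"u":[51,8],"ud":[83,25,12,43,99],"ue":{"dh":18,"lzw":69,"vg":29}},"kei":{"frg":64,"kjw":14,"q":[53,56,33,1,71]},"q":[{"i":9,"rt":54},87,42]}
Size at path /a/u: 2

Answer: 2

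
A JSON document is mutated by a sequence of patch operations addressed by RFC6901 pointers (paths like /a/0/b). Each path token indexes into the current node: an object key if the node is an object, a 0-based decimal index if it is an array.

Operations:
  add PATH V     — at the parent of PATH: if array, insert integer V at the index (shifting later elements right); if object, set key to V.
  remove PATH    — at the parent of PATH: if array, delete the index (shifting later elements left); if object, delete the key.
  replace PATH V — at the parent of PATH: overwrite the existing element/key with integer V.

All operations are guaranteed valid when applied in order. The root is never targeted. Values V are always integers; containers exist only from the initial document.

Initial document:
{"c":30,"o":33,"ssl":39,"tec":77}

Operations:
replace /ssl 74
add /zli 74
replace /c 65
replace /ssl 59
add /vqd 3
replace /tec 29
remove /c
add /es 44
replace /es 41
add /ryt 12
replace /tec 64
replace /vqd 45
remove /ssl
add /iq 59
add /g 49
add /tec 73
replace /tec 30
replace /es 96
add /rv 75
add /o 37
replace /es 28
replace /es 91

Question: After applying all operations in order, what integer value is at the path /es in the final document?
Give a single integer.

After op 1 (replace /ssl 74): {"c":30,"o":33,"ssl":74,"tec":77}
After op 2 (add /zli 74): {"c":30,"o":33,"ssl":74,"tec":77,"zli":74}
After op 3 (replace /c 65): {"c":65,"o":33,"ssl":74,"tec":77,"zli":74}
After op 4 (replace /ssl 59): {"c":65,"o":33,"ssl":59,"tec":77,"zli":74}
After op 5 (add /vqd 3): {"c":65,"o":33,"ssl":59,"tec":77,"vqd":3,"zli":74}
After op 6 (replace /tec 29): {"c":65,"o":33,"ssl":59,"tec":29,"vqd":3,"zli":74}
After op 7 (remove /c): {"o":33,"ssl":59,"tec":29,"vqd":3,"zli":74}
After op 8 (add /es 44): {"es":44,"o":33,"ssl":59,"tec":29,"vqd":3,"zli":74}
After op 9 (replace /es 41): {"es":41,"o":33,"ssl":59,"tec":29,"vqd":3,"zli":74}
After op 10 (add /ryt 12): {"es":41,"o":33,"ryt":12,"ssl":59,"tec":29,"vqd":3,"zli":74}
After op 11 (replace /tec 64): {"es":41,"o":33,"ryt":12,"ssl":59,"tec":64,"vqd":3,"zli":74}
After op 12 (replace /vqd 45): {"es":41,"o":33,"ryt":12,"ssl":59,"tec":64,"vqd":45,"zli":74}
After op 13 (remove /ssl): {"es":41,"o":33,"ryt":12,"tec":64,"vqd":45,"zli":74}
After op 14 (add /iq 59): {"es":41,"iq":59,"o":33,"ryt":12,"tec":64,"vqd":45,"zli":74}
After op 15 (add /g 49): {"es":41,"g":49,"iq":59,"o":33,"ryt":12,"tec":64,"vqd":45,"zli":74}
After op 16 (add /tec 73): {"es":41,"g":49,"iq":59,"o":33,"ryt":12,"tec":73,"vqd":45,"zli":74}
After op 17 (replace /tec 30): {"es":41,"g":49,"iq":59,"o":33,"ryt":12,"tec":30,"vqd":45,"zli":74}
After op 18 (replace /es 96): {"es":96,"g":49,"iq":59,"o":33,"ryt":12,"tec":30,"vqd":45,"zli":74}
After op 19 (add /rv 75): {"es":96,"g":49,"iq":59,"o":33,"rv":75,"ryt":12,"tec":30,"vqd":45,"zli":74}
After op 20 (add /o 37): {"es":96,"g":49,"iq":59,"o":37,"rv":75,"ryt":12,"tec":30,"vqd":45,"zli":74}
After op 21 (replace /es 28): {"es":28,"g":49,"iq":59,"o":37,"rv":75,"ryt":12,"tec":30,"vqd":45,"zli":74}
After op 22 (replace /es 91): {"es":91,"g":49,"iq":59,"o":37,"rv":75,"ryt":12,"tec":30,"vqd":45,"zli":74}
Value at /es: 91

Answer: 91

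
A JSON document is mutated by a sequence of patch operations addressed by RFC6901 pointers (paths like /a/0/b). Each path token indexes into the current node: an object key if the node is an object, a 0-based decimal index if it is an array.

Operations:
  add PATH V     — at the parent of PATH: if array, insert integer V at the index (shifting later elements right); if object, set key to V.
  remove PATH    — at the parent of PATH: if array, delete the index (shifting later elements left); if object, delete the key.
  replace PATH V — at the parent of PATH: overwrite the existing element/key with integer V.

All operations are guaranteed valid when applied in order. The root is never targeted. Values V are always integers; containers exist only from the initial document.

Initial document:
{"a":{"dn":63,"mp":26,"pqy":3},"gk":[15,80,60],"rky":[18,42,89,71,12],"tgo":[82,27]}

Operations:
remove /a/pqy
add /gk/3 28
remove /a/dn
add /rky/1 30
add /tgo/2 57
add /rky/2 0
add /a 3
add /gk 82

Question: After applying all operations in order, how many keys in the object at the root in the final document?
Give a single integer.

After op 1 (remove /a/pqy): {"a":{"dn":63,"mp":26},"gk":[15,80,60],"rky":[18,42,89,71,12],"tgo":[82,27]}
After op 2 (add /gk/3 28): {"a":{"dn":63,"mp":26},"gk":[15,80,60,28],"rky":[18,42,89,71,12],"tgo":[82,27]}
After op 3 (remove /a/dn): {"a":{"mp":26},"gk":[15,80,60,28],"rky":[18,42,89,71,12],"tgo":[82,27]}
After op 4 (add /rky/1 30): {"a":{"mp":26},"gk":[15,80,60,28],"rky":[18,30,42,89,71,12],"tgo":[82,27]}
After op 5 (add /tgo/2 57): {"a":{"mp":26},"gk":[15,80,60,28],"rky":[18,30,42,89,71,12],"tgo":[82,27,57]}
After op 6 (add /rky/2 0): {"a":{"mp":26},"gk":[15,80,60,28],"rky":[18,30,0,42,89,71,12],"tgo":[82,27,57]}
After op 7 (add /a 3): {"a":3,"gk":[15,80,60,28],"rky":[18,30,0,42,89,71,12],"tgo":[82,27,57]}
After op 8 (add /gk 82): {"a":3,"gk":82,"rky":[18,30,0,42,89,71,12],"tgo":[82,27,57]}
Size at the root: 4

Answer: 4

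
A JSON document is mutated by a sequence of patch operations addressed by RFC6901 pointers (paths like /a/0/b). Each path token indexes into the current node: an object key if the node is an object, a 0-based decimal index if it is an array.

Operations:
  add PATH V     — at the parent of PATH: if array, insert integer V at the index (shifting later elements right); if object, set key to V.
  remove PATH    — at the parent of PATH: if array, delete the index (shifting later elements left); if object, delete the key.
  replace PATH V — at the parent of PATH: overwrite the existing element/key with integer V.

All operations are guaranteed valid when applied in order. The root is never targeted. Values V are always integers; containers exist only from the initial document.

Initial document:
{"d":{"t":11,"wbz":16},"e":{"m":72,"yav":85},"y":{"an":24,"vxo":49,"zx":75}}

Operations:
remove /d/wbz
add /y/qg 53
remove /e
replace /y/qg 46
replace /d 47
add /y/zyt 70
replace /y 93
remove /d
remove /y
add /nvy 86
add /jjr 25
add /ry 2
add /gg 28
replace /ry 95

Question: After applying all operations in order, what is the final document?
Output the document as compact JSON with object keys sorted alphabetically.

After op 1 (remove /d/wbz): {"d":{"t":11},"e":{"m":72,"yav":85},"y":{"an":24,"vxo":49,"zx":75}}
After op 2 (add /y/qg 53): {"d":{"t":11},"e":{"m":72,"yav":85},"y":{"an":24,"qg":53,"vxo":49,"zx":75}}
After op 3 (remove /e): {"d":{"t":11},"y":{"an":24,"qg":53,"vxo":49,"zx":75}}
After op 4 (replace /y/qg 46): {"d":{"t":11},"y":{"an":24,"qg":46,"vxo":49,"zx":75}}
After op 5 (replace /d 47): {"d":47,"y":{"an":24,"qg":46,"vxo":49,"zx":75}}
After op 6 (add /y/zyt 70): {"d":47,"y":{"an":24,"qg":46,"vxo":49,"zx":75,"zyt":70}}
After op 7 (replace /y 93): {"d":47,"y":93}
After op 8 (remove /d): {"y":93}
After op 9 (remove /y): {}
After op 10 (add /nvy 86): {"nvy":86}
After op 11 (add /jjr 25): {"jjr":25,"nvy":86}
After op 12 (add /ry 2): {"jjr":25,"nvy":86,"ry":2}
After op 13 (add /gg 28): {"gg":28,"jjr":25,"nvy":86,"ry":2}
After op 14 (replace /ry 95): {"gg":28,"jjr":25,"nvy":86,"ry":95}

Answer: {"gg":28,"jjr":25,"nvy":86,"ry":95}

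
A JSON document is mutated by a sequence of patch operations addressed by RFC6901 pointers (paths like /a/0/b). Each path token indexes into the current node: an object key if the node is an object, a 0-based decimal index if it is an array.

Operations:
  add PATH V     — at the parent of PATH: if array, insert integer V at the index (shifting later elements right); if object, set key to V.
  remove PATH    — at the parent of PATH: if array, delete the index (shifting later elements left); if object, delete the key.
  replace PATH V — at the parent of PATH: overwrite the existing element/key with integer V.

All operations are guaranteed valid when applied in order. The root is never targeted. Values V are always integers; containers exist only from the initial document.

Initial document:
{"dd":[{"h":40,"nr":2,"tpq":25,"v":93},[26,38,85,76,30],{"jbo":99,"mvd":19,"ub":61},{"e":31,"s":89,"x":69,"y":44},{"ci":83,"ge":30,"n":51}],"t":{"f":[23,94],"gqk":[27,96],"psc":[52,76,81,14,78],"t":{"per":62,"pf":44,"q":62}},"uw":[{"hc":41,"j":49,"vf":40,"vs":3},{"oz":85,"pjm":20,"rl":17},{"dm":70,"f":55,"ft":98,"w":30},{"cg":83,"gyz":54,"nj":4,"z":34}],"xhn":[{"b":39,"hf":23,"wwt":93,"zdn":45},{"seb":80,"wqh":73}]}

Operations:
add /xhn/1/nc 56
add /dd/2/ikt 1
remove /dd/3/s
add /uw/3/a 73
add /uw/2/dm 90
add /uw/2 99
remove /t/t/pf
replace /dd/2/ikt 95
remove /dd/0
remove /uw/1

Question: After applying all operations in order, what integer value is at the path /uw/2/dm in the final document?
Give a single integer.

After op 1 (add /xhn/1/nc 56): {"dd":[{"h":40,"nr":2,"tpq":25,"v":93},[26,38,85,76,30],{"jbo":99,"mvd":19,"ub":61},{"e":31,"s":89,"x":69,"y":44},{"ci":83,"ge":30,"n":51}],"t":{"f":[23,94],"gqk":[27,96],"psc":[52,76,81,14,78],"t":{"per":62,"pf":44,"q":62}},"uw":[{"hc":41,"j":49,"vf":40,"vs":3},{"oz":85,"pjm":20,"rl":17},{"dm":70,"f":55,"ft":98,"w":30},{"cg":83,"gyz":54,"nj":4,"z":34}],"xhn":[{"b":39,"hf":23,"wwt":93,"zdn":45},{"nc":56,"seb":80,"wqh":73}]}
After op 2 (add /dd/2/ikt 1): {"dd":[{"h":40,"nr":2,"tpq":25,"v":93},[26,38,85,76,30],{"ikt":1,"jbo":99,"mvd":19,"ub":61},{"e":31,"s":89,"x":69,"y":44},{"ci":83,"ge":30,"n":51}],"t":{"f":[23,94],"gqk":[27,96],"psc":[52,76,81,14,78],"t":{"per":62,"pf":44,"q":62}},"uw":[{"hc":41,"j":49,"vf":40,"vs":3},{"oz":85,"pjm":20,"rl":17},{"dm":70,"f":55,"ft":98,"w":30},{"cg":83,"gyz":54,"nj":4,"z":34}],"xhn":[{"b":39,"hf":23,"wwt":93,"zdn":45},{"nc":56,"seb":80,"wqh":73}]}
After op 3 (remove /dd/3/s): {"dd":[{"h":40,"nr":2,"tpq":25,"v":93},[26,38,85,76,30],{"ikt":1,"jbo":99,"mvd":19,"ub":61},{"e":31,"x":69,"y":44},{"ci":83,"ge":30,"n":51}],"t":{"f":[23,94],"gqk":[27,96],"psc":[52,76,81,14,78],"t":{"per":62,"pf":44,"q":62}},"uw":[{"hc":41,"j":49,"vf":40,"vs":3},{"oz":85,"pjm":20,"rl":17},{"dm":70,"f":55,"ft":98,"w":30},{"cg":83,"gyz":54,"nj":4,"z":34}],"xhn":[{"b":39,"hf":23,"wwt":93,"zdn":45},{"nc":56,"seb":80,"wqh":73}]}
After op 4 (add /uw/3/a 73): {"dd":[{"h":40,"nr":2,"tpq":25,"v":93},[26,38,85,76,30],{"ikt":1,"jbo":99,"mvd":19,"ub":61},{"e":31,"x":69,"y":44},{"ci":83,"ge":30,"n":51}],"t":{"f":[23,94],"gqk":[27,96],"psc":[52,76,81,14,78],"t":{"per":62,"pf":44,"q":62}},"uw":[{"hc":41,"j":49,"vf":40,"vs":3},{"oz":85,"pjm":20,"rl":17},{"dm":70,"f":55,"ft":98,"w":30},{"a":73,"cg":83,"gyz":54,"nj":4,"z":34}],"xhn":[{"b":39,"hf":23,"wwt":93,"zdn":45},{"nc":56,"seb":80,"wqh":73}]}
After op 5 (add /uw/2/dm 90): {"dd":[{"h":40,"nr":2,"tpq":25,"v":93},[26,38,85,76,30],{"ikt":1,"jbo":99,"mvd":19,"ub":61},{"e":31,"x":69,"y":44},{"ci":83,"ge":30,"n":51}],"t":{"f":[23,94],"gqk":[27,96],"psc":[52,76,81,14,78],"t":{"per":62,"pf":44,"q":62}},"uw":[{"hc":41,"j":49,"vf":40,"vs":3},{"oz":85,"pjm":20,"rl":17},{"dm":90,"f":55,"ft":98,"w":30},{"a":73,"cg":83,"gyz":54,"nj":4,"z":34}],"xhn":[{"b":39,"hf":23,"wwt":93,"zdn":45},{"nc":56,"seb":80,"wqh":73}]}
After op 6 (add /uw/2 99): {"dd":[{"h":40,"nr":2,"tpq":25,"v":93},[26,38,85,76,30],{"ikt":1,"jbo":99,"mvd":19,"ub":61},{"e":31,"x":69,"y":44},{"ci":83,"ge":30,"n":51}],"t":{"f":[23,94],"gqk":[27,96],"psc":[52,76,81,14,78],"t":{"per":62,"pf":44,"q":62}},"uw":[{"hc":41,"j":49,"vf":40,"vs":3},{"oz":85,"pjm":20,"rl":17},99,{"dm":90,"f":55,"ft":98,"w":30},{"a":73,"cg":83,"gyz":54,"nj":4,"z":34}],"xhn":[{"b":39,"hf":23,"wwt":93,"zdn":45},{"nc":56,"seb":80,"wqh":73}]}
After op 7 (remove /t/t/pf): {"dd":[{"h":40,"nr":2,"tpq":25,"v":93},[26,38,85,76,30],{"ikt":1,"jbo":99,"mvd":19,"ub":61},{"e":31,"x":69,"y":44},{"ci":83,"ge":30,"n":51}],"t":{"f":[23,94],"gqk":[27,96],"psc":[52,76,81,14,78],"t":{"per":62,"q":62}},"uw":[{"hc":41,"j":49,"vf":40,"vs":3},{"oz":85,"pjm":20,"rl":17},99,{"dm":90,"f":55,"ft":98,"w":30},{"a":73,"cg":83,"gyz":54,"nj":4,"z":34}],"xhn":[{"b":39,"hf":23,"wwt":93,"zdn":45},{"nc":56,"seb":80,"wqh":73}]}
After op 8 (replace /dd/2/ikt 95): {"dd":[{"h":40,"nr":2,"tpq":25,"v":93},[26,38,85,76,30],{"ikt":95,"jbo":99,"mvd":19,"ub":61},{"e":31,"x":69,"y":44},{"ci":83,"ge":30,"n":51}],"t":{"f":[23,94],"gqk":[27,96],"psc":[52,76,81,14,78],"t":{"per":62,"q":62}},"uw":[{"hc":41,"j":49,"vf":40,"vs":3},{"oz":85,"pjm":20,"rl":17},99,{"dm":90,"f":55,"ft":98,"w":30},{"a":73,"cg":83,"gyz":54,"nj":4,"z":34}],"xhn":[{"b":39,"hf":23,"wwt":93,"zdn":45},{"nc":56,"seb":80,"wqh":73}]}
After op 9 (remove /dd/0): {"dd":[[26,38,85,76,30],{"ikt":95,"jbo":99,"mvd":19,"ub":61},{"e":31,"x":69,"y":44},{"ci":83,"ge":30,"n":51}],"t":{"f":[23,94],"gqk":[27,96],"psc":[52,76,81,14,78],"t":{"per":62,"q":62}},"uw":[{"hc":41,"j":49,"vf":40,"vs":3},{"oz":85,"pjm":20,"rl":17},99,{"dm":90,"f":55,"ft":98,"w":30},{"a":73,"cg":83,"gyz":54,"nj":4,"z":34}],"xhn":[{"b":39,"hf":23,"wwt":93,"zdn":45},{"nc":56,"seb":80,"wqh":73}]}
After op 10 (remove /uw/1): {"dd":[[26,38,85,76,30],{"ikt":95,"jbo":99,"mvd":19,"ub":61},{"e":31,"x":69,"y":44},{"ci":83,"ge":30,"n":51}],"t":{"f":[23,94],"gqk":[27,96],"psc":[52,76,81,14,78],"t":{"per":62,"q":62}},"uw":[{"hc":41,"j":49,"vf":40,"vs":3},99,{"dm":90,"f":55,"ft":98,"w":30},{"a":73,"cg":83,"gyz":54,"nj":4,"z":34}],"xhn":[{"b":39,"hf":23,"wwt":93,"zdn":45},{"nc":56,"seb":80,"wqh":73}]}
Value at /uw/2/dm: 90

Answer: 90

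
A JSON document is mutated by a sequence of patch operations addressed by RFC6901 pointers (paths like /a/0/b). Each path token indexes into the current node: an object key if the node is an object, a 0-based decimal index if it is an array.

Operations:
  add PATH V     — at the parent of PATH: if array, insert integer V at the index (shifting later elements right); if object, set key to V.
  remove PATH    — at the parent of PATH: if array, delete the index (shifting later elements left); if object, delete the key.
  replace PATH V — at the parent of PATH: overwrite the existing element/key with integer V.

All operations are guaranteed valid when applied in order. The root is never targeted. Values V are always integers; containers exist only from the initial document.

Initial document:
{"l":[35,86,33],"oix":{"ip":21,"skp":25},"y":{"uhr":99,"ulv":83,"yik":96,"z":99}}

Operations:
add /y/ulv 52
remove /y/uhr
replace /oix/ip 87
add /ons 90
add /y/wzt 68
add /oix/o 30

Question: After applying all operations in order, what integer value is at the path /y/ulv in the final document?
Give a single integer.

Answer: 52

Derivation:
After op 1 (add /y/ulv 52): {"l":[35,86,33],"oix":{"ip":21,"skp":25},"y":{"uhr":99,"ulv":52,"yik":96,"z":99}}
After op 2 (remove /y/uhr): {"l":[35,86,33],"oix":{"ip":21,"skp":25},"y":{"ulv":52,"yik":96,"z":99}}
After op 3 (replace /oix/ip 87): {"l":[35,86,33],"oix":{"ip":87,"skp":25},"y":{"ulv":52,"yik":96,"z":99}}
After op 4 (add /ons 90): {"l":[35,86,33],"oix":{"ip":87,"skp":25},"ons":90,"y":{"ulv":52,"yik":96,"z":99}}
After op 5 (add /y/wzt 68): {"l":[35,86,33],"oix":{"ip":87,"skp":25},"ons":90,"y":{"ulv":52,"wzt":68,"yik":96,"z":99}}
After op 6 (add /oix/o 30): {"l":[35,86,33],"oix":{"ip":87,"o":30,"skp":25},"ons":90,"y":{"ulv":52,"wzt":68,"yik":96,"z":99}}
Value at /y/ulv: 52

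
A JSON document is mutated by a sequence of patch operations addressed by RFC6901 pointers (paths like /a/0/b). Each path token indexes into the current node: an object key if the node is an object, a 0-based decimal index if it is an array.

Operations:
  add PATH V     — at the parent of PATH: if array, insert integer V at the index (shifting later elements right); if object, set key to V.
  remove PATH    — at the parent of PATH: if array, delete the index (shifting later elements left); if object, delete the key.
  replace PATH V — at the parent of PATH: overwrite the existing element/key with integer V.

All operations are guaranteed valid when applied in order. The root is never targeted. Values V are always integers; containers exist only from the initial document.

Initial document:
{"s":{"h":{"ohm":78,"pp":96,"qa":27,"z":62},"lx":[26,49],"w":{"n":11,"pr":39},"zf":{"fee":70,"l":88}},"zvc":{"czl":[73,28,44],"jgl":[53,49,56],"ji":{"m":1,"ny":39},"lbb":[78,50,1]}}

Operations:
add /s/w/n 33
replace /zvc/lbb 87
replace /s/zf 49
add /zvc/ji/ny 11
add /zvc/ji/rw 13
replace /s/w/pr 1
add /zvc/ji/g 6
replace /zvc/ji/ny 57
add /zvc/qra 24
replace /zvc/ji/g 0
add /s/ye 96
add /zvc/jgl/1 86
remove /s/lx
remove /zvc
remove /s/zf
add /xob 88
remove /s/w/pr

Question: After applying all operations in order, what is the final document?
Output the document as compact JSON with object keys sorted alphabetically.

Answer: {"s":{"h":{"ohm":78,"pp":96,"qa":27,"z":62},"w":{"n":33},"ye":96},"xob":88}

Derivation:
After op 1 (add /s/w/n 33): {"s":{"h":{"ohm":78,"pp":96,"qa":27,"z":62},"lx":[26,49],"w":{"n":33,"pr":39},"zf":{"fee":70,"l":88}},"zvc":{"czl":[73,28,44],"jgl":[53,49,56],"ji":{"m":1,"ny":39},"lbb":[78,50,1]}}
After op 2 (replace /zvc/lbb 87): {"s":{"h":{"ohm":78,"pp":96,"qa":27,"z":62},"lx":[26,49],"w":{"n":33,"pr":39},"zf":{"fee":70,"l":88}},"zvc":{"czl":[73,28,44],"jgl":[53,49,56],"ji":{"m":1,"ny":39},"lbb":87}}
After op 3 (replace /s/zf 49): {"s":{"h":{"ohm":78,"pp":96,"qa":27,"z":62},"lx":[26,49],"w":{"n":33,"pr":39},"zf":49},"zvc":{"czl":[73,28,44],"jgl":[53,49,56],"ji":{"m":1,"ny":39},"lbb":87}}
After op 4 (add /zvc/ji/ny 11): {"s":{"h":{"ohm":78,"pp":96,"qa":27,"z":62},"lx":[26,49],"w":{"n":33,"pr":39},"zf":49},"zvc":{"czl":[73,28,44],"jgl":[53,49,56],"ji":{"m":1,"ny":11},"lbb":87}}
After op 5 (add /zvc/ji/rw 13): {"s":{"h":{"ohm":78,"pp":96,"qa":27,"z":62},"lx":[26,49],"w":{"n":33,"pr":39},"zf":49},"zvc":{"czl":[73,28,44],"jgl":[53,49,56],"ji":{"m":1,"ny":11,"rw":13},"lbb":87}}
After op 6 (replace /s/w/pr 1): {"s":{"h":{"ohm":78,"pp":96,"qa":27,"z":62},"lx":[26,49],"w":{"n":33,"pr":1},"zf":49},"zvc":{"czl":[73,28,44],"jgl":[53,49,56],"ji":{"m":1,"ny":11,"rw":13},"lbb":87}}
After op 7 (add /zvc/ji/g 6): {"s":{"h":{"ohm":78,"pp":96,"qa":27,"z":62},"lx":[26,49],"w":{"n":33,"pr":1},"zf":49},"zvc":{"czl":[73,28,44],"jgl":[53,49,56],"ji":{"g":6,"m":1,"ny":11,"rw":13},"lbb":87}}
After op 8 (replace /zvc/ji/ny 57): {"s":{"h":{"ohm":78,"pp":96,"qa":27,"z":62},"lx":[26,49],"w":{"n":33,"pr":1},"zf":49},"zvc":{"czl":[73,28,44],"jgl":[53,49,56],"ji":{"g":6,"m":1,"ny":57,"rw":13},"lbb":87}}
After op 9 (add /zvc/qra 24): {"s":{"h":{"ohm":78,"pp":96,"qa":27,"z":62},"lx":[26,49],"w":{"n":33,"pr":1},"zf":49},"zvc":{"czl":[73,28,44],"jgl":[53,49,56],"ji":{"g":6,"m":1,"ny":57,"rw":13},"lbb":87,"qra":24}}
After op 10 (replace /zvc/ji/g 0): {"s":{"h":{"ohm":78,"pp":96,"qa":27,"z":62},"lx":[26,49],"w":{"n":33,"pr":1},"zf":49},"zvc":{"czl":[73,28,44],"jgl":[53,49,56],"ji":{"g":0,"m":1,"ny":57,"rw":13},"lbb":87,"qra":24}}
After op 11 (add /s/ye 96): {"s":{"h":{"ohm":78,"pp":96,"qa":27,"z":62},"lx":[26,49],"w":{"n":33,"pr":1},"ye":96,"zf":49},"zvc":{"czl":[73,28,44],"jgl":[53,49,56],"ji":{"g":0,"m":1,"ny":57,"rw":13},"lbb":87,"qra":24}}
After op 12 (add /zvc/jgl/1 86): {"s":{"h":{"ohm":78,"pp":96,"qa":27,"z":62},"lx":[26,49],"w":{"n":33,"pr":1},"ye":96,"zf":49},"zvc":{"czl":[73,28,44],"jgl":[53,86,49,56],"ji":{"g":0,"m":1,"ny":57,"rw":13},"lbb":87,"qra":24}}
After op 13 (remove /s/lx): {"s":{"h":{"ohm":78,"pp":96,"qa":27,"z":62},"w":{"n":33,"pr":1},"ye":96,"zf":49},"zvc":{"czl":[73,28,44],"jgl":[53,86,49,56],"ji":{"g":0,"m":1,"ny":57,"rw":13},"lbb":87,"qra":24}}
After op 14 (remove /zvc): {"s":{"h":{"ohm":78,"pp":96,"qa":27,"z":62},"w":{"n":33,"pr":1},"ye":96,"zf":49}}
After op 15 (remove /s/zf): {"s":{"h":{"ohm":78,"pp":96,"qa":27,"z":62},"w":{"n":33,"pr":1},"ye":96}}
After op 16 (add /xob 88): {"s":{"h":{"ohm":78,"pp":96,"qa":27,"z":62},"w":{"n":33,"pr":1},"ye":96},"xob":88}
After op 17 (remove /s/w/pr): {"s":{"h":{"ohm":78,"pp":96,"qa":27,"z":62},"w":{"n":33},"ye":96},"xob":88}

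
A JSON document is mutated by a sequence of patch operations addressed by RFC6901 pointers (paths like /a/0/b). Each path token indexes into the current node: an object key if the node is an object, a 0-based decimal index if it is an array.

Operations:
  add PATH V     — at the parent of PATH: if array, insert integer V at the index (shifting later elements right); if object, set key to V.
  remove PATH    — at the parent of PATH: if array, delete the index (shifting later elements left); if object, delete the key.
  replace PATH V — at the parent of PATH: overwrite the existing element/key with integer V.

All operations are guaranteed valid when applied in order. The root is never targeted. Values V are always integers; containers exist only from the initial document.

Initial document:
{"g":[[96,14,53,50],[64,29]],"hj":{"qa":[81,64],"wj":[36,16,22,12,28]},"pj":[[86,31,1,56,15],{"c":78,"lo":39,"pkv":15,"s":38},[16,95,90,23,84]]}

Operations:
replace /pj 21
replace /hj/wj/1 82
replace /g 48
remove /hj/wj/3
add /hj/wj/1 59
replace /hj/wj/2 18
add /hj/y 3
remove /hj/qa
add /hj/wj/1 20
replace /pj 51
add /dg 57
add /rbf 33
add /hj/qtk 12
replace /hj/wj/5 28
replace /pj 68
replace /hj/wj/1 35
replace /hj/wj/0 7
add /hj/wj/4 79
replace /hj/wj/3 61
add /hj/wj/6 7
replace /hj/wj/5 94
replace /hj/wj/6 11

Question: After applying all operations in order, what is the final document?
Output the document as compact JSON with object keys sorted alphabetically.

After op 1 (replace /pj 21): {"g":[[96,14,53,50],[64,29]],"hj":{"qa":[81,64],"wj":[36,16,22,12,28]},"pj":21}
After op 2 (replace /hj/wj/1 82): {"g":[[96,14,53,50],[64,29]],"hj":{"qa":[81,64],"wj":[36,82,22,12,28]},"pj":21}
After op 3 (replace /g 48): {"g":48,"hj":{"qa":[81,64],"wj":[36,82,22,12,28]},"pj":21}
After op 4 (remove /hj/wj/3): {"g":48,"hj":{"qa":[81,64],"wj":[36,82,22,28]},"pj":21}
After op 5 (add /hj/wj/1 59): {"g":48,"hj":{"qa":[81,64],"wj":[36,59,82,22,28]},"pj":21}
After op 6 (replace /hj/wj/2 18): {"g":48,"hj":{"qa":[81,64],"wj":[36,59,18,22,28]},"pj":21}
After op 7 (add /hj/y 3): {"g":48,"hj":{"qa":[81,64],"wj":[36,59,18,22,28],"y":3},"pj":21}
After op 8 (remove /hj/qa): {"g":48,"hj":{"wj":[36,59,18,22,28],"y":3},"pj":21}
After op 9 (add /hj/wj/1 20): {"g":48,"hj":{"wj":[36,20,59,18,22,28],"y":3},"pj":21}
After op 10 (replace /pj 51): {"g":48,"hj":{"wj":[36,20,59,18,22,28],"y":3},"pj":51}
After op 11 (add /dg 57): {"dg":57,"g":48,"hj":{"wj":[36,20,59,18,22,28],"y":3},"pj":51}
After op 12 (add /rbf 33): {"dg":57,"g":48,"hj":{"wj":[36,20,59,18,22,28],"y":3},"pj":51,"rbf":33}
After op 13 (add /hj/qtk 12): {"dg":57,"g":48,"hj":{"qtk":12,"wj":[36,20,59,18,22,28],"y":3},"pj":51,"rbf":33}
After op 14 (replace /hj/wj/5 28): {"dg":57,"g":48,"hj":{"qtk":12,"wj":[36,20,59,18,22,28],"y":3},"pj":51,"rbf":33}
After op 15 (replace /pj 68): {"dg":57,"g":48,"hj":{"qtk":12,"wj":[36,20,59,18,22,28],"y":3},"pj":68,"rbf":33}
After op 16 (replace /hj/wj/1 35): {"dg":57,"g":48,"hj":{"qtk":12,"wj":[36,35,59,18,22,28],"y":3},"pj":68,"rbf":33}
After op 17 (replace /hj/wj/0 7): {"dg":57,"g":48,"hj":{"qtk":12,"wj":[7,35,59,18,22,28],"y":3},"pj":68,"rbf":33}
After op 18 (add /hj/wj/4 79): {"dg":57,"g":48,"hj":{"qtk":12,"wj":[7,35,59,18,79,22,28],"y":3},"pj":68,"rbf":33}
After op 19 (replace /hj/wj/3 61): {"dg":57,"g":48,"hj":{"qtk":12,"wj":[7,35,59,61,79,22,28],"y":3},"pj":68,"rbf":33}
After op 20 (add /hj/wj/6 7): {"dg":57,"g":48,"hj":{"qtk":12,"wj":[7,35,59,61,79,22,7,28],"y":3},"pj":68,"rbf":33}
After op 21 (replace /hj/wj/5 94): {"dg":57,"g":48,"hj":{"qtk":12,"wj":[7,35,59,61,79,94,7,28],"y":3},"pj":68,"rbf":33}
After op 22 (replace /hj/wj/6 11): {"dg":57,"g":48,"hj":{"qtk":12,"wj":[7,35,59,61,79,94,11,28],"y":3},"pj":68,"rbf":33}

Answer: {"dg":57,"g":48,"hj":{"qtk":12,"wj":[7,35,59,61,79,94,11,28],"y":3},"pj":68,"rbf":33}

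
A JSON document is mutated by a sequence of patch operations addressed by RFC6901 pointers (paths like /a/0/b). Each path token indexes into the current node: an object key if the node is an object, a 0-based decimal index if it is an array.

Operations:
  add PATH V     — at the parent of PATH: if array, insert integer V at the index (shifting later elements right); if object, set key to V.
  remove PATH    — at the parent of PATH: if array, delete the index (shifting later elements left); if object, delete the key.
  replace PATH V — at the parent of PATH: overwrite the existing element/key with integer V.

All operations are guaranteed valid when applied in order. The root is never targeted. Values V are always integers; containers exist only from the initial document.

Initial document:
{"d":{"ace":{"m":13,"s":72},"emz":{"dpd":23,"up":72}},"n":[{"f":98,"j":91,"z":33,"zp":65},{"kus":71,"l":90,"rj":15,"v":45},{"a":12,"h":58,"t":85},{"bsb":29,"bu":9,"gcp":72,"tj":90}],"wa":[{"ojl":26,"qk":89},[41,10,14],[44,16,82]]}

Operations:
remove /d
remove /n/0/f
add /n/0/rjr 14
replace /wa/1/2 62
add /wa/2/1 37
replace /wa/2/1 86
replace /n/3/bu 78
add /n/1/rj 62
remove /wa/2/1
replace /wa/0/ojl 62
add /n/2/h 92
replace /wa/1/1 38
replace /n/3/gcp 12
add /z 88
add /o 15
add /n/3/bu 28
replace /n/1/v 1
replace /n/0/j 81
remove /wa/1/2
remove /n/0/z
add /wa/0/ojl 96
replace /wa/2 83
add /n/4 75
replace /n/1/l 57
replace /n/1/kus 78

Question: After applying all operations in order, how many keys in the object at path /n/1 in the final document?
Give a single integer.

After op 1 (remove /d): {"n":[{"f":98,"j":91,"z":33,"zp":65},{"kus":71,"l":90,"rj":15,"v":45},{"a":12,"h":58,"t":85},{"bsb":29,"bu":9,"gcp":72,"tj":90}],"wa":[{"ojl":26,"qk":89},[41,10,14],[44,16,82]]}
After op 2 (remove /n/0/f): {"n":[{"j":91,"z":33,"zp":65},{"kus":71,"l":90,"rj":15,"v":45},{"a":12,"h":58,"t":85},{"bsb":29,"bu":9,"gcp":72,"tj":90}],"wa":[{"ojl":26,"qk":89},[41,10,14],[44,16,82]]}
After op 3 (add /n/0/rjr 14): {"n":[{"j":91,"rjr":14,"z":33,"zp":65},{"kus":71,"l":90,"rj":15,"v":45},{"a":12,"h":58,"t":85},{"bsb":29,"bu":9,"gcp":72,"tj":90}],"wa":[{"ojl":26,"qk":89},[41,10,14],[44,16,82]]}
After op 4 (replace /wa/1/2 62): {"n":[{"j":91,"rjr":14,"z":33,"zp":65},{"kus":71,"l":90,"rj":15,"v":45},{"a":12,"h":58,"t":85},{"bsb":29,"bu":9,"gcp":72,"tj":90}],"wa":[{"ojl":26,"qk":89},[41,10,62],[44,16,82]]}
After op 5 (add /wa/2/1 37): {"n":[{"j":91,"rjr":14,"z":33,"zp":65},{"kus":71,"l":90,"rj":15,"v":45},{"a":12,"h":58,"t":85},{"bsb":29,"bu":9,"gcp":72,"tj":90}],"wa":[{"ojl":26,"qk":89},[41,10,62],[44,37,16,82]]}
After op 6 (replace /wa/2/1 86): {"n":[{"j":91,"rjr":14,"z":33,"zp":65},{"kus":71,"l":90,"rj":15,"v":45},{"a":12,"h":58,"t":85},{"bsb":29,"bu":9,"gcp":72,"tj":90}],"wa":[{"ojl":26,"qk":89},[41,10,62],[44,86,16,82]]}
After op 7 (replace /n/3/bu 78): {"n":[{"j":91,"rjr":14,"z":33,"zp":65},{"kus":71,"l":90,"rj":15,"v":45},{"a":12,"h":58,"t":85},{"bsb":29,"bu":78,"gcp":72,"tj":90}],"wa":[{"ojl":26,"qk":89},[41,10,62],[44,86,16,82]]}
After op 8 (add /n/1/rj 62): {"n":[{"j":91,"rjr":14,"z":33,"zp":65},{"kus":71,"l":90,"rj":62,"v":45},{"a":12,"h":58,"t":85},{"bsb":29,"bu":78,"gcp":72,"tj":90}],"wa":[{"ojl":26,"qk":89},[41,10,62],[44,86,16,82]]}
After op 9 (remove /wa/2/1): {"n":[{"j":91,"rjr":14,"z":33,"zp":65},{"kus":71,"l":90,"rj":62,"v":45},{"a":12,"h":58,"t":85},{"bsb":29,"bu":78,"gcp":72,"tj":90}],"wa":[{"ojl":26,"qk":89},[41,10,62],[44,16,82]]}
After op 10 (replace /wa/0/ojl 62): {"n":[{"j":91,"rjr":14,"z":33,"zp":65},{"kus":71,"l":90,"rj":62,"v":45},{"a":12,"h":58,"t":85},{"bsb":29,"bu":78,"gcp":72,"tj":90}],"wa":[{"ojl":62,"qk":89},[41,10,62],[44,16,82]]}
After op 11 (add /n/2/h 92): {"n":[{"j":91,"rjr":14,"z":33,"zp":65},{"kus":71,"l":90,"rj":62,"v":45},{"a":12,"h":92,"t":85},{"bsb":29,"bu":78,"gcp":72,"tj":90}],"wa":[{"ojl":62,"qk":89},[41,10,62],[44,16,82]]}
After op 12 (replace /wa/1/1 38): {"n":[{"j":91,"rjr":14,"z":33,"zp":65},{"kus":71,"l":90,"rj":62,"v":45},{"a":12,"h":92,"t":85},{"bsb":29,"bu":78,"gcp":72,"tj":90}],"wa":[{"ojl":62,"qk":89},[41,38,62],[44,16,82]]}
After op 13 (replace /n/3/gcp 12): {"n":[{"j":91,"rjr":14,"z":33,"zp":65},{"kus":71,"l":90,"rj":62,"v":45},{"a":12,"h":92,"t":85},{"bsb":29,"bu":78,"gcp":12,"tj":90}],"wa":[{"ojl":62,"qk":89},[41,38,62],[44,16,82]]}
After op 14 (add /z 88): {"n":[{"j":91,"rjr":14,"z":33,"zp":65},{"kus":71,"l":90,"rj":62,"v":45},{"a":12,"h":92,"t":85},{"bsb":29,"bu":78,"gcp":12,"tj":90}],"wa":[{"ojl":62,"qk":89},[41,38,62],[44,16,82]],"z":88}
After op 15 (add /o 15): {"n":[{"j":91,"rjr":14,"z":33,"zp":65},{"kus":71,"l":90,"rj":62,"v":45},{"a":12,"h":92,"t":85},{"bsb":29,"bu":78,"gcp":12,"tj":90}],"o":15,"wa":[{"ojl":62,"qk":89},[41,38,62],[44,16,82]],"z":88}
After op 16 (add /n/3/bu 28): {"n":[{"j":91,"rjr":14,"z":33,"zp":65},{"kus":71,"l":90,"rj":62,"v":45},{"a":12,"h":92,"t":85},{"bsb":29,"bu":28,"gcp":12,"tj":90}],"o":15,"wa":[{"ojl":62,"qk":89},[41,38,62],[44,16,82]],"z":88}
After op 17 (replace /n/1/v 1): {"n":[{"j":91,"rjr":14,"z":33,"zp":65},{"kus":71,"l":90,"rj":62,"v":1},{"a":12,"h":92,"t":85},{"bsb":29,"bu":28,"gcp":12,"tj":90}],"o":15,"wa":[{"ojl":62,"qk":89},[41,38,62],[44,16,82]],"z":88}
After op 18 (replace /n/0/j 81): {"n":[{"j":81,"rjr":14,"z":33,"zp":65},{"kus":71,"l":90,"rj":62,"v":1},{"a":12,"h":92,"t":85},{"bsb":29,"bu":28,"gcp":12,"tj":90}],"o":15,"wa":[{"ojl":62,"qk":89},[41,38,62],[44,16,82]],"z":88}
After op 19 (remove /wa/1/2): {"n":[{"j":81,"rjr":14,"z":33,"zp":65},{"kus":71,"l":90,"rj":62,"v":1},{"a":12,"h":92,"t":85},{"bsb":29,"bu":28,"gcp":12,"tj":90}],"o":15,"wa":[{"ojl":62,"qk":89},[41,38],[44,16,82]],"z":88}
After op 20 (remove /n/0/z): {"n":[{"j":81,"rjr":14,"zp":65},{"kus":71,"l":90,"rj":62,"v":1},{"a":12,"h":92,"t":85},{"bsb":29,"bu":28,"gcp":12,"tj":90}],"o":15,"wa":[{"ojl":62,"qk":89},[41,38],[44,16,82]],"z":88}
After op 21 (add /wa/0/ojl 96): {"n":[{"j":81,"rjr":14,"zp":65},{"kus":71,"l":90,"rj":62,"v":1},{"a":12,"h":92,"t":85},{"bsb":29,"bu":28,"gcp":12,"tj":90}],"o":15,"wa":[{"ojl":96,"qk":89},[41,38],[44,16,82]],"z":88}
After op 22 (replace /wa/2 83): {"n":[{"j":81,"rjr":14,"zp":65},{"kus":71,"l":90,"rj":62,"v":1},{"a":12,"h":92,"t":85},{"bsb":29,"bu":28,"gcp":12,"tj":90}],"o":15,"wa":[{"ojl":96,"qk":89},[41,38],83],"z":88}
After op 23 (add /n/4 75): {"n":[{"j":81,"rjr":14,"zp":65},{"kus":71,"l":90,"rj":62,"v":1},{"a":12,"h":92,"t":85},{"bsb":29,"bu":28,"gcp":12,"tj":90},75],"o":15,"wa":[{"ojl":96,"qk":89},[41,38],83],"z":88}
After op 24 (replace /n/1/l 57): {"n":[{"j":81,"rjr":14,"zp":65},{"kus":71,"l":57,"rj":62,"v":1},{"a":12,"h":92,"t":85},{"bsb":29,"bu":28,"gcp":12,"tj":90},75],"o":15,"wa":[{"ojl":96,"qk":89},[41,38],83],"z":88}
After op 25 (replace /n/1/kus 78): {"n":[{"j":81,"rjr":14,"zp":65},{"kus":78,"l":57,"rj":62,"v":1},{"a":12,"h":92,"t":85},{"bsb":29,"bu":28,"gcp":12,"tj":90},75],"o":15,"wa":[{"ojl":96,"qk":89},[41,38],83],"z":88}
Size at path /n/1: 4

Answer: 4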